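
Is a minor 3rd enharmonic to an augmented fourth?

A minor third spans 3 semitones; an augmented fourth spans 6.
The spans differ, so they are not enharmonic equivalents.

No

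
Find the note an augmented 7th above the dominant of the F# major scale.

B##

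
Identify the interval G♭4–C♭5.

Counting letters G–A–B–C gives a fourth.
Gb→Cb = 5 semitones, exactly the perfect fourth.

perfect fourth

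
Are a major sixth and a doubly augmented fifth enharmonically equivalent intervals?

A major sixth spans 9 semitones; a doubly augmented fifth spans 9.
They are enharmonically equivalent.

Yes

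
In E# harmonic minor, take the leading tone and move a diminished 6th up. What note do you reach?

B

The leading tone of E# harmonic minor is D##.
A diminished sixth (7 semitones) above D## lands on the letter B, giving B.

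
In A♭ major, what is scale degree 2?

Degree 2 takes the letter 1 step above A, which is B.
In major, degree 2 sits 2 semitones above the tonic. Ab + 2 semitones is pitch class 10, spelled on B as Bb.

Bb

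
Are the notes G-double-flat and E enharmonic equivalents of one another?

No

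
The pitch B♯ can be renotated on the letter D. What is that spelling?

Dbb

B# is pitch class 0. The letter D alone is pitch class 2.
To reach pitch class 0 from D requires an offset of -2 semitones, i.e. double flat: Dbb.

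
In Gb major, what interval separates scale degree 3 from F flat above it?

diminished fifth

Scale degree 3 of Gb major is Bb.
Bb up to Fb: letters B→F make it a fifth; 6 semitones makes it diminished.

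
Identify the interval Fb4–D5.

augmented sixth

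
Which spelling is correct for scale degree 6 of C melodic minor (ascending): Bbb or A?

Each scale degree takes a distinct letter name. Degree 6 of a scale on C must use the letter A.
A and Bbb are enharmonically the same pitch, but only A uses the letter A, so it is the correct spelling here.

A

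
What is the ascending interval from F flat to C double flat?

diminished fifth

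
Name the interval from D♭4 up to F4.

The letter names run D→F, a span of 2 letter steps, so the interval is some kind of third.
Db to F is 4 semitones. A major third is 4, so 4 makes it major.

major third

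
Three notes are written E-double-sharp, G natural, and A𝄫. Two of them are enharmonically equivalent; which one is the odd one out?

E##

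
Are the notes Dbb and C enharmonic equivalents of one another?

Dbb = pitch class 0 and C = pitch class 0 — the same pitch class, so they are enharmonic equivalents.

Yes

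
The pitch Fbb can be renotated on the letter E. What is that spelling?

Eb

Plain E sits 1 semitone above Fbb, so on the letter E the same pitch needs a flat: Eb.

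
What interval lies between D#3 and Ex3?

Counting letters D–E gives a second.
D#→E## = 3 semitones, 1 wider than the major second (2), so augmented.

augmented second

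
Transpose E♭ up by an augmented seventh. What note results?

A seventh above E lands on the letter D.
An augmented seventh spans 12 semitones, so Eb moves to pitch class 3. On the letter D that is D#.

D#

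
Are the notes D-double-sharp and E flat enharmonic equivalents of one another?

Two spellings are enharmonically equivalent only if they share a pitch class.
Here D## → 4, Eb → 3; 3 ≠ 4, so they are not.

No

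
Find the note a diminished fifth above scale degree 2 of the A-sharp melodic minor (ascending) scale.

Scale degree 2 of A# melodic minor (ascending) is B#.
A diminished fifth (6 semitones) above B# lands on the letter F, giving F#.

F#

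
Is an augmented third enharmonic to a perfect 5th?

No

An augmented third spans 5 semitones; a perfect fifth spans 7.
The spans differ, so they are not enharmonic equivalents.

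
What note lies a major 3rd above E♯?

G##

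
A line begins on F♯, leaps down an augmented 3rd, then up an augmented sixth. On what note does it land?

An augmented third down from F# is Db (letter D, 5 semitones down).
An augmented sixth up from Db is B (letter B, 10 semitones up).

B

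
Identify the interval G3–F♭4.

diminished seventh

The letter names run G→F, a span of 6 letter steps, so the interval is some kind of seventh.
G to Fb is 9 semitones. A major seventh is 11, so 9 makes it diminished.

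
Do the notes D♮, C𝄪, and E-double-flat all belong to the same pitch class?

Yes

D is pitch class 2; C## is pitch class 2; Ebb is pitch class 2.
All spellings map to pitch class 2, so they are enharmonically equivalent.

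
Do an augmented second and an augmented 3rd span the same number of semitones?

An augmented second spans 3 semitones; an augmented third spans 5.
The spans differ, so they are not enharmonic equivalents.

No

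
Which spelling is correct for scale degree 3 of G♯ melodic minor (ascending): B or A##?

B

Each scale degree takes a distinct letter name. Degree 3 of a scale on G must use the letter B.
B and A## are enharmonically the same pitch, but only B uses the letter B, so it is the correct spelling here.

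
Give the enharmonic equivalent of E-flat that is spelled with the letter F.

Fbb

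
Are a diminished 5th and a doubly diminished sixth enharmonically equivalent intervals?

A diminished fifth spans 6 semitones; a doubly diminished sixth spans 6.
They are enharmonically equivalent.

Yes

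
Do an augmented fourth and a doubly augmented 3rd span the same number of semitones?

Yes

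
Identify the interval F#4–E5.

minor seventh

The letter names run F→E, a span of 6 letter steps, so the interval is some kind of seventh.
F# to E is 10 semitones. A major seventh is 11, so 10 makes it minor.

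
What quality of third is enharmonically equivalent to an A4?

doubly augmented

An augmented fourth spans 6 semitones.
A third spanning 6 semitones is doubly augmented (the major third is 4).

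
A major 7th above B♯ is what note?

A##

A seventh above B lands on the letter A.
A major seventh spans 11 semitones, so B# moves to pitch class 11. On the letter A that is A##.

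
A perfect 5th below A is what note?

D

A down a perfect fifth is D, so the target letter is D.
From A, a perfect fifth is 7 semitones down: D.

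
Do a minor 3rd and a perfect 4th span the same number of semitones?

A minor third spans 3 semitones; a perfect fourth spans 5.
The spans differ, so they are not enharmonic equivalents.

No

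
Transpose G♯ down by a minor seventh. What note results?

A seventh below G lands on the letter A.
A minor seventh spans 10 semitones, so G# moves to pitch class 10. On the letter A that is A#.

A#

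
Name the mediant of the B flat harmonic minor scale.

Db

Degree 3 takes the letter 2 steps above B, which is D.
In harmonic minor, degree 3 sits 3 semitones above the tonic. Bb + 3 semitones is pitch class 1, spelled on D as Db.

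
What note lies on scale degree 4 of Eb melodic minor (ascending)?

Ab

Degree 4 takes the letter 3 steps above E, which is A.
In melodic minor (ascending), degree 4 sits 5 semitones above the tonic. Eb + 5 semitones is pitch class 8, spelled on A as Ab.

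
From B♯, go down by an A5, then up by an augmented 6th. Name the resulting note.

An augmented fifth down from B# is E (letter E, 8 semitones down).
An augmented sixth up from E is C## (letter C, 10 semitones up).

C##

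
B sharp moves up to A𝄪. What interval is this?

major seventh

The letter names run B→A, a span of 6 letter steps, so the interval is some kind of seventh.
B# to A## is 11 semitones. A major seventh is 11, so 11 makes it major.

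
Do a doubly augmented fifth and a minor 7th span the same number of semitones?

No

A doubly augmented fifth spans 9 semitones; a minor seventh spans 10.
The spans differ, so they are not enharmonic equivalents.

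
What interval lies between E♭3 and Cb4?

The letter names run E→C, a span of 5 letter steps, so the interval is some kind of sixth.
Eb to Cb is 8 semitones. A major sixth is 9, so 8 makes it minor.

minor sixth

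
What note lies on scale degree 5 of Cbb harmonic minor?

Degree 5 takes the letter 4 steps above C, which is G.
In harmonic minor, degree 5 sits 7 semitones above the tonic. Cbb + 7 semitones is pitch class 5, spelled on G as Gbb.

Gbb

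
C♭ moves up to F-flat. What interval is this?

Counting letters C–D–E–F gives a fourth.
Cb→Fb = 5 semitones, exactly the perfect fourth.

perfect fourth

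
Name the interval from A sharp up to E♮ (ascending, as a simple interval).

diminished fifth

Counting letters A–B–C–D–E gives a fifth.
A#→E = 6 semitones, 1 narrower than the perfect fifth (7), so diminished.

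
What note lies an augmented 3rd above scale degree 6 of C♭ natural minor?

C

Scale degree 6 of Cb natural minor is Abb.
An augmented third (5 semitones) above Abb lands on the letter C, giving C.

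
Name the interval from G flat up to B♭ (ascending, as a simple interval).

major third

The letter names run G→B, a span of 2 letter steps, so the interval is some kind of third.
Gb to Bb is 4 semitones. A major third is 4, so 4 makes it major.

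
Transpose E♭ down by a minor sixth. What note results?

A sixth below E lands on the letter G.
A minor sixth spans 8 semitones, so Eb moves to pitch class 7. On the letter G that is G.

G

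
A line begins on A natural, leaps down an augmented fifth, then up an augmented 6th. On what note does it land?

B

An augmented fifth down from A is Db (letter D, 8 semitones down).
An augmented sixth up from Db is B (letter B, 10 semitones up).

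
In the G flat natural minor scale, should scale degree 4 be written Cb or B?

Each scale degree takes a distinct letter name. Degree 4 of a scale on G must use the letter C.
Cb and B are enharmonically the same pitch, but only Cb uses the letter C, so it is the correct spelling here.

Cb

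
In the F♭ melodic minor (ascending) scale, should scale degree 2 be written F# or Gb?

Each scale degree takes a distinct letter name. Degree 2 of a scale on F must use the letter G.
Gb and F# are enharmonically the same pitch, but only Gb uses the letter G, so it is the correct spelling here.

Gb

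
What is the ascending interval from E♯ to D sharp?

minor seventh

Counting letters E–F–G–A–B–C–D gives a seventh.
E#→D# = 10 semitones, 1 narrower than the major seventh (11), so minor.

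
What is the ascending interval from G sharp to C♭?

doubly diminished fourth

Counting letters G–A–B–C gives a fourth.
G#→Cb = 3 semitones, 2 narrower than the perfect fourth (5), so doubly diminished.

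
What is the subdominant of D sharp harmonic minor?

The D# harmonic minor scale runs D# E# F# G# A# B C##.
Degree 4 is G#.

G#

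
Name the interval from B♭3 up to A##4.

doubly augmented seventh

Counting letters B–C–D–E–F–G–A gives a seventh.
Bb→A## = 13 semitones, 2 wider than the major seventh (11), so doubly augmented.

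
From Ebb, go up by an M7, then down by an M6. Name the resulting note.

A major seventh up from Ebb is Db (letter D, 11 semitones up).
A major sixth down from Db is Fb (letter F, 9 semitones down).

Fb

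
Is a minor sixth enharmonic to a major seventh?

No

A minor sixth spans 8 semitones; a major seventh spans 11.
The spans differ, so they are not enharmonic equivalents.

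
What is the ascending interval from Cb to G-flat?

perfect fifth

Counting letters C–D–E–F–G gives a fifth.
Cb→Gb = 7 semitones, exactly the perfect fifth.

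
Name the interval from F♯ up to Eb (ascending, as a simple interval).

diminished seventh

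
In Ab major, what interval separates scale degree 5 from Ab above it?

Scale degree 5 of Ab major is Eb.
Eb up to Ab: letters E→A make it a fourth; 5 semitones makes it perfect.

perfect fourth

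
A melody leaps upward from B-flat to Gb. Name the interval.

minor sixth

The letter names run B→G, a span of 5 letter steps, so the interval is some kind of sixth.
Bb to Gb is 8 semitones. A major sixth is 9, so 8 makes it minor.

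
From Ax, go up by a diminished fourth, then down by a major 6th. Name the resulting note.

A diminished fourth up from A## is D# (letter D, 4 semitones up).
A major sixth down from D# is F# (letter F, 9 semitones down).

F#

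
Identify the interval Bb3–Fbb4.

The letter names run B→F, a span of 4 letter steps, so the interval is some kind of fifth.
Bb to Fbb is 5 semitones. A perfect fifth is 7, so 5 makes it doubly diminished.

doubly diminished fifth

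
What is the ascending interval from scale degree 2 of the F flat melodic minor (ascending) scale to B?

augmented third

Scale degree 2 of Fb melodic minor (ascending) is Gb.
Gb up to B: letters G→B make it a third; 5 semitones makes it augmented.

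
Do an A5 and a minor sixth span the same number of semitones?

An augmented fifth spans 8 semitones; a minor sixth spans 8.
They are enharmonically equivalent.

Yes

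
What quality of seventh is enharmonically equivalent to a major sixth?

diminished

A major sixth spans 9 semitones.
A seventh spanning 9 semitones is diminished (the major seventh is 11).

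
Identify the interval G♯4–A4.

Counting letters G–A gives a second.
G#→A = 1 semitone, 1 narrower than the major second (2), so minor.

minor second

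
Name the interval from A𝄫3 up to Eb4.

augmented fifth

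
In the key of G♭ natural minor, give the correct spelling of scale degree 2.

Degree 2 takes the letter 1 step above G, which is A.
In natural minor, degree 2 sits 2 semitones above the tonic. Gb + 2 semitones is pitch class 8, spelled on A as Ab.

Ab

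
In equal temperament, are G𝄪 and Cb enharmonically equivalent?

No

G## is pitch class 9; Cb is pitch class 11.
The pitch classes differ (9 vs. 11), so they are not enharmonic equivalents.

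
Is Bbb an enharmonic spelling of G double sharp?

Yes

Bbb is pitch class 9; G## is pitch class 9.
All spellings map to pitch class 9, so they are enharmonically equivalent.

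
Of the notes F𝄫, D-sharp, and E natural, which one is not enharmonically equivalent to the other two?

E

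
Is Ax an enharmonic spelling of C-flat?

A## is pitch class 11; Cb is pitch class 11.
All spellings map to pitch class 11, so they are enharmonically equivalent.

Yes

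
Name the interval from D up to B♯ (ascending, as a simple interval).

The letter names run D→B, a span of 5 letter steps, so the interval is some kind of sixth.
D to B# is 10 semitones. A major sixth is 9, so 10 makes it augmented.

augmented sixth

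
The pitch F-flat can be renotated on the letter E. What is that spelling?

E

Fb is pitch class 4. The letter E alone is pitch class 4.
Pitch class 4 on E needs no accidental: E.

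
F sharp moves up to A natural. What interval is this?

minor third

Counting letters F–G–A gives a third.
F#→A = 3 semitones, 1 narrower than the major third (4), so minor.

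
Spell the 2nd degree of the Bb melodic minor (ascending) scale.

The Bb melodic minor (ascending) scale runs Bb C Db Eb F G A.
Degree 2 is C.

C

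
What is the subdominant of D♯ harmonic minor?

G#

Degree 4 takes the letter 3 steps above D, which is G.
In harmonic minor, degree 4 sits 5 semitones above the tonic. D# + 5 semitones is pitch class 8, spelled on G as G#.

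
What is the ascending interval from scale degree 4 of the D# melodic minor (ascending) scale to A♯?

Scale degree 4 of D# melodic minor (ascending) is G#.
G# up to A#: letters G→A make it a second; 2 semitones makes it major.

major second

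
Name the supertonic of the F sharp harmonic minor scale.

G#

The F# harmonic minor scale runs F# G# A B C# D E#.
Degree 2 is G#.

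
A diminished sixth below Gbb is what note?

Bb

G down a major sixth is Bb, so the target letter is B.
From Gbb, a diminished sixth is 7 semitones down: Bb.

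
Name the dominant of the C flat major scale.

The Cb major scale runs Cb Db Eb Fb Gb Ab Bb.
Degree 5 is Gb.

Gb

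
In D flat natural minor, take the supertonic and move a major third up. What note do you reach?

The supertonic of Db natural minor is Eb.
A major third (4 semitones) above Eb lands on the letter G, giving G.

G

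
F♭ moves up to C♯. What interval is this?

doubly augmented fifth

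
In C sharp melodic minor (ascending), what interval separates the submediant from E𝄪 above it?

augmented fifth

The submediant of C# melodic minor (ascending) is A#.
A# up to E##: letters A→E make it a fifth; 8 semitones makes it augmented.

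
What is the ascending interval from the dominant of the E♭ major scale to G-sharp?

augmented sixth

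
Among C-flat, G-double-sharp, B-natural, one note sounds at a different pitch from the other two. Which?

In 12-tone equal temperament, enharmonic equivalents share a pitch class. Cb is pitch class 11; G## is pitch class 9; B is pitch class 11.
Cb and B share pitch class 11, while G## is pitch class 9.

G##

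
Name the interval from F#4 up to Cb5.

The letter names run F→C, a span of 4 letter steps, so the interval is some kind of fifth.
F# to Cb is 5 semitones. A perfect fifth is 7, so 5 makes it doubly diminished.

doubly diminished fifth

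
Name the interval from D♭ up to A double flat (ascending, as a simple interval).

diminished fifth

Counting letters D–E–F–G–A gives a fifth.
Db→Abb = 6 semitones, 1 narrower than the perfect fifth (7), so diminished.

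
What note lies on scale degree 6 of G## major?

Degree 6 takes the letter 5 steps above G, which is E.
In major, degree 6 sits 9 semitones above the tonic. G## + 9 semitones is pitch class 6, spelled on E as E##.

E##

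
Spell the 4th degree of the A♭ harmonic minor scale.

Db

Degree 4 takes the letter 3 steps above A, which is D.
In harmonic minor, degree 4 sits 5 semitones above the tonic. Ab + 5 semitones is pitch class 1, spelled on D as Db.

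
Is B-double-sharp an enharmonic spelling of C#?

Yes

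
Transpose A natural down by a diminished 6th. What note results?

C##

A down a major sixth is C, so the target letter is C.
From A, a diminished sixth is 7 semitones down: C##.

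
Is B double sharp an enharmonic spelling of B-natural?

No

Two spellings are enharmonically equivalent only if they share a pitch class.
Here B## → 1, B → 11; 1 ≠ 11, so they are not.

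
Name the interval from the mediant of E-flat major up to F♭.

The mediant of Eb major is G.
G up to Fb: letters G→F make it a seventh; 9 semitones makes it diminished.

diminished seventh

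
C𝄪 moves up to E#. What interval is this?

Counting letters C–D–E gives a third.
C##→E# = 3 semitones, 1 narrower than the major third (4), so minor.

minor third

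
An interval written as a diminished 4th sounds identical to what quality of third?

A diminished fourth spans 4 semitones.
A third spanning 4 semitones is major (the major third is 4).

major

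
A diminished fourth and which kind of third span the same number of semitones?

A diminished fourth spans 4 semitones.
A third spanning 4 semitones is major (the major third is 4).

major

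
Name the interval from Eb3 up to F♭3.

Counting letters E–F gives a second.
Eb→Fb = 1 semitone, 1 narrower than the major second (2), so minor.

minor second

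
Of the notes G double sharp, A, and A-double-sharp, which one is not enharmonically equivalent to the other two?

A##

In 12-tone equal temperament, enharmonic equivalents share a pitch class. G## is pitch class 9; A is pitch class 9; A## is pitch class 11.
G## and A share pitch class 9, while A## is pitch class 11.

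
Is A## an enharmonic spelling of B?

Yes

A## is pitch class 11; B is pitch class 11.
All spellings map to pitch class 11, so they are enharmonically equivalent.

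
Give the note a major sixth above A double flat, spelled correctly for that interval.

Fb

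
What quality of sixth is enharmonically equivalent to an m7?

A minor seventh spans 10 semitones.
A sixth spanning 10 semitones is augmented (the major sixth is 9).

augmented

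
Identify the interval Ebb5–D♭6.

major seventh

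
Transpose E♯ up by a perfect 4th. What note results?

A#

E up a perfect fourth is A, so the target letter is A.
From E#, a perfect fourth is 5 semitones up: A#.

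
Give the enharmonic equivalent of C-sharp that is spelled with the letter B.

C# is pitch class 1. The letter B alone is pitch class 11.
To reach pitch class 1 from B requires an offset of +2 semitones, i.e. double sharp: B##.

B##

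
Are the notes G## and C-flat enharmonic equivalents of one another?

No

G## is pitch class 9; Cb is pitch class 11.
The pitch classes differ (9 vs. 11), so they are not enharmonic equivalents.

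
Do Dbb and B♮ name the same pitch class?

No

Two spellings are enharmonically equivalent only if they share a pitch class.
Here Dbb → 0, B → 11; 0 ≠ 11, so they are not.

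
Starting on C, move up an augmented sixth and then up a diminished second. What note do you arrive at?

Bb

An augmented sixth up from C is A# (letter A, 10 semitones up).
A diminished second up from A# is Bb (letter B, 0 semitones up).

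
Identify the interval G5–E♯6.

The letter names run G→E, a span of 5 letter steps, so the interval is some kind of sixth.
G to E# is 10 semitones. A major sixth is 9, so 10 makes it augmented.

augmented sixth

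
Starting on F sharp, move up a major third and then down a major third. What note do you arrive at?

F#

A major third up from F# is A# (letter A, 4 semitones up).
A major third down from A# is F# (letter F, 4 semitones down).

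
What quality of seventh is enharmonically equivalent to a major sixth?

diminished

A major sixth spans 9 semitones.
A seventh spanning 9 semitones is diminished (the major seventh is 11).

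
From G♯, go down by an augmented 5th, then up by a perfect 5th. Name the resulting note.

An augmented fifth down from G# is C (letter C, 8 semitones down).
A perfect fifth up from C is G (letter G, 7 semitones up).

G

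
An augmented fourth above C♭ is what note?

F

A fourth above C lands on the letter F.
An augmented fourth spans 6 semitones, so Cb moves to pitch class 5. On the letter F that is F.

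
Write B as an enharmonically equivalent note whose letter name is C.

Cb

B is pitch class 11. The letter C alone is pitch class 0.
To reach pitch class 11 from C requires an offset of -1 semitone, i.e. flat: Cb.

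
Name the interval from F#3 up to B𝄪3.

The letter names run F→B, a span of 3 letter steps, so the interval is some kind of fourth.
F# to B## is 7 semitones. A perfect fourth is 5, so 7 makes it doubly augmented.

doubly augmented fourth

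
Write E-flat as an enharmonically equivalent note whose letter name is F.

Eb is pitch class 3. The letter F alone is pitch class 5.
To reach pitch class 3 from F requires an offset of -2 semitones, i.e. double flat: Fbb.

Fbb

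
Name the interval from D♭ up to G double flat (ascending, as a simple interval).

The letter names run D→G, a span of 3 letter steps, so the interval is some kind of fourth.
Db to Gbb is 4 semitones. A perfect fourth is 5, so 4 makes it diminished.

diminished fourth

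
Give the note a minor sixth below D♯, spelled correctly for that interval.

F##

A sixth below D lands on the letter F.
A minor sixth spans 8 semitones, so D# moves to pitch class 7. On the letter F that is F##.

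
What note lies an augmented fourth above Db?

D up a perfect fourth is G, so the target letter is G.
From Db, an augmented fourth is 6 semitones up: G.

G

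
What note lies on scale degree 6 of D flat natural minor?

Degree 6 takes the letter 5 steps above D, which is B.
In natural minor, degree 6 sits 8 semitones above the tonic. Db + 8 semitones is pitch class 9, spelled on B as Bbb.

Bbb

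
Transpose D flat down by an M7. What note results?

D down a major seventh is Eb, so the target letter is E.
From Db, a major seventh is 11 semitones down: Ebb.

Ebb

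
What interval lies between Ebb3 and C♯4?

The letter names run E→C, a span of 5 letter steps, so the interval is some kind of sixth.
Ebb to C# is 11 semitones. A major sixth is 9, so 11 makes it doubly augmented.

doubly augmented sixth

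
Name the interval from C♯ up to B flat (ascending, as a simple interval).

diminished seventh

Counting letters C–D–E–F–G–A–B gives a seventh.
C#→Bb = 9 semitones, 2 narrower than the major seventh (11), so diminished.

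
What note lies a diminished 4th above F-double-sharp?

B

F up a perfect fourth is Bb, so the target letter is B.
From F##, a diminished fourth is 4 semitones up: B.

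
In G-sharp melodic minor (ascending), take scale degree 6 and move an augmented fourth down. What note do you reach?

B

Scale degree 6 of G# melodic minor (ascending) is E#.
An augmented fourth (6 semitones) below E# lands on the letter B, giving B.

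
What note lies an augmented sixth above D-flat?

D up a major sixth is B, so the target letter is B.
From Db, an augmented sixth is 10 semitones up: B.

B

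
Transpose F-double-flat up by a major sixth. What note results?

A sixth above F lands on the letter D.
A major sixth spans 9 semitones, so Fbb moves to pitch class 0. On the letter D that is Dbb.

Dbb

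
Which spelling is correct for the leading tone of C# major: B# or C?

B#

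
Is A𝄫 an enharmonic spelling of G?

Yes

Abb = pitch class 7 and G = pitch class 7 — the same pitch class, so they are enharmonic equivalents.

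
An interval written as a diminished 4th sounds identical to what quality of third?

major

A diminished fourth spans 4 semitones.
A third spanning 4 semitones is major (the major third is 4).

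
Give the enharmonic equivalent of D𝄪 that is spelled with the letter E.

E

D## is pitch class 4. The letter E alone is pitch class 4.
Pitch class 4 on E needs no accidental: E.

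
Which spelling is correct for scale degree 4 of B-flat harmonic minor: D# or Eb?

Eb

Each scale degree takes a distinct letter name. Degree 4 of a scale on B must use the letter E.
Eb and D# are enharmonically the same pitch, but only Eb uses the letter E, so it is the correct spelling here.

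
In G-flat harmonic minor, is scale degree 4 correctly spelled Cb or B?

Cb

Each scale degree takes a distinct letter name. Degree 4 of a scale on G must use the letter C.
Cb and B are enharmonically the same pitch, but only Cb uses the letter C, so it is the correct spelling here.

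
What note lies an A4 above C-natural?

F#

C up a perfect fourth is F, so the target letter is F.
From C, an augmented fourth is 6 semitones up: F#.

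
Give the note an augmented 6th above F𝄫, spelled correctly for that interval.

Db

F up a major sixth is D, so the target letter is D.
From Fbb, an augmented sixth is 10 semitones up: Db.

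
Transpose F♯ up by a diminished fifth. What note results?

A fifth above F lands on the letter C.
A diminished fifth spans 6 semitones, so F# moves to pitch class 0. On the letter C that is C.

C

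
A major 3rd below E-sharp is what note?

C#

E down a major third is C, so the target letter is C.
From E#, a major third is 4 semitones down: C#.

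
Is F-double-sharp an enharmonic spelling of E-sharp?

No

Two spellings are enharmonically equivalent only if they share a pitch class.
Here F## → 7, E# → 5; 5 ≠ 7, so they are not.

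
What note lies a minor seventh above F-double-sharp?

E#

A seventh above F lands on the letter E.
A minor seventh spans 10 semitones, so F## moves to pitch class 5. On the letter E that is E#.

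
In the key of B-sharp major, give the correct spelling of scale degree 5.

Degree 5 takes the letter 4 steps above B, which is F.
In major, degree 5 sits 7 semitones above the tonic. B# + 7 semitones is pitch class 7, spelled on F as F##.

F##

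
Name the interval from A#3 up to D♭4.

doubly diminished fourth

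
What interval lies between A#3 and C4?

diminished third

The letter names run A→C, a span of 2 letter steps, so the interval is some kind of third.
A# to C is 2 semitones. A major third is 4, so 2 makes it diminished.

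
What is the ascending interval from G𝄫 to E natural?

Counting letters G–A–B–C–D–E gives a sixth.
Gbb→E = 11 semitones, 2 wider than the major sixth (9), so doubly augmented.

doubly augmented sixth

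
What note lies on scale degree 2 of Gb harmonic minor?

The Gb harmonic minor scale runs Gb Ab Bbb Cb Db Ebb F.
Degree 2 is Ab.

Ab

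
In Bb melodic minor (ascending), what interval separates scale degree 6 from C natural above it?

Scale degree 6 of Bb melodic minor (ascending) is G.
G up to C: letters G→C make it a fourth; 5 semitones makes it perfect.

perfect fourth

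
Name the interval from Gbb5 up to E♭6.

Counting letters G–A–B–C–D–E gives a sixth.
Gbb→Eb = 10 semitones, 1 wider than the major sixth (9), so augmented.

augmented sixth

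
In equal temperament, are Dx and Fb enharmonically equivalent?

D## = pitch class 4 and Fb = pitch class 4 — the same pitch class, so they are enharmonic equivalents.

Yes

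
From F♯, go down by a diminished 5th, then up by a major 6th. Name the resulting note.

A diminished fifth down from F# is B# (letter B, 6 semitones down).
A major sixth up from B# is G## (letter G, 9 semitones up).

G##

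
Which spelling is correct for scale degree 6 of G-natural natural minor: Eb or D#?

Each scale degree takes a distinct letter name. Degree 6 of a scale on G must use the letter E.
Eb and D# are enharmonically the same pitch, but only Eb uses the letter E, so it is the correct spelling here.

Eb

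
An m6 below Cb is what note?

Eb

A sixth below C lands on the letter E.
A minor sixth spans 8 semitones, so Cb moves to pitch class 3. On the letter E that is Eb.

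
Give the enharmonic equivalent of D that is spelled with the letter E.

D is pitch class 2. The letter E alone is pitch class 4.
To reach pitch class 2 from E requires an offset of -2 semitones, i.e. double flat: Ebb.

Ebb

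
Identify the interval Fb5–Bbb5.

perfect fourth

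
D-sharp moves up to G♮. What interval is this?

diminished fourth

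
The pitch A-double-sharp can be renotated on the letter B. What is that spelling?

B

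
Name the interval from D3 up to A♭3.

The letter names run D→A, a span of 4 letter steps, so the interval is some kind of fifth.
D to Ab is 6 semitones. A perfect fifth is 7, so 6 makes it diminished.

diminished fifth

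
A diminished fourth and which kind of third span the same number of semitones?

A diminished fourth spans 4 semitones.
A third spanning 4 semitones is major (the major third is 4).

major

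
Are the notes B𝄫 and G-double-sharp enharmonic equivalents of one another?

Bbb = pitch class 9 and G## = pitch class 9 — the same pitch class, so they are enharmonic equivalents.

Yes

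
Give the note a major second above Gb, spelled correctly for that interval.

G up a major second is A, so the target letter is A.
From Gb, a major second is 2 semitones up: Ab.

Ab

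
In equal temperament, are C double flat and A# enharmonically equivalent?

Cbb = pitch class 10 and A# = pitch class 10 — the same pitch class, so they are enharmonic equivalents.

Yes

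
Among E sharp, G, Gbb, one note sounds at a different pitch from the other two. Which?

In 12-tone equal temperament, enharmonic equivalents share a pitch class. E# is pitch class 5; G is pitch class 7; Gbb is pitch class 5.
E# and Gbb share pitch class 5, while G is pitch class 7.

G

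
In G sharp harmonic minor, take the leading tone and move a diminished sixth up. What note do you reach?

D

The leading tone of G# harmonic minor is F##.
A diminished sixth (7 semitones) above F## lands on the letter D, giving D.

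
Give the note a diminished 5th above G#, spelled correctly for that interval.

G up a perfect fifth is D, so the target letter is D.
From G#, a diminished fifth is 6 semitones up: D.

D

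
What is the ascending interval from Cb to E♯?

Counting letters C–D–E gives a third.
Cb→E# = 6 semitones, 2 wider than the major third (4), so doubly augmented.

doubly augmented third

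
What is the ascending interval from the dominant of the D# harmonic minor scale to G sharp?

minor seventh

The dominant of D# harmonic minor is A#.
A# up to G#: letters A→G make it a seventh; 10 semitones makes it minor.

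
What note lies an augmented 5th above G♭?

D

G up a perfect fifth is D, so the target letter is D.
From Gb, an augmented fifth is 8 semitones up: D.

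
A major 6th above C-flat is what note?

Ab

C up a major sixth is A, so the target letter is A.
From Cb, a major sixth is 9 semitones up: Ab.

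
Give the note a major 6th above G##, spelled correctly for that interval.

A sixth above G lands on the letter E.
A major sixth spans 9 semitones, so G## moves to pitch class 6. On the letter E that is E##.

E##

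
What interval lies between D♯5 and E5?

minor second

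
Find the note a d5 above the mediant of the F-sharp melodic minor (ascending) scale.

Eb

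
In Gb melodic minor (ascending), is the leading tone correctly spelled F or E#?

F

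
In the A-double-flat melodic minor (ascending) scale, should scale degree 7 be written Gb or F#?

Each scale degree takes a distinct letter name. Degree 7 of a scale on A must use the letter G.
Gb and F# are enharmonically the same pitch, but only Gb uses the letter G, so it is the correct spelling here.

Gb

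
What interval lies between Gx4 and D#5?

Counting letters G–A–B–C–D gives a fifth.
G##→D# = 6 semitones, 1 narrower than the perfect fifth (7), so diminished.

diminished fifth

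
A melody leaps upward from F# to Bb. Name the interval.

diminished fourth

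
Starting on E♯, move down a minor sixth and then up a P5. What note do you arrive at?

A minor sixth down from E# is G## (letter G, 8 semitones down).
A perfect fifth up from G## is D## (letter D, 7 semitones up).

D##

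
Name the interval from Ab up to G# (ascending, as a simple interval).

The letter names run A→G, a span of 6 letter steps, so the interval is some kind of seventh.
Ab to G# is 12 semitones. A major seventh is 11, so 12 makes it augmented.

augmented seventh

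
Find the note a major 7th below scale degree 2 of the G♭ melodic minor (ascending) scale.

Scale degree 2 of Gb melodic minor (ascending) is Ab.
A major seventh (11 semitones) below Ab lands on the letter B, giving Bbb.

Bbb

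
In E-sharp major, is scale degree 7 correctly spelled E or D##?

D##

Each scale degree takes a distinct letter name. Degree 7 of a scale on E must use the letter D.
D## and E are enharmonically the same pitch, but only D## uses the letter D, so it is the correct spelling here.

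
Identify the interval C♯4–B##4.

The letter names run C→B, a span of 6 letter steps, so the interval is some kind of seventh.
C# to B## is 12 semitones. A major seventh is 11, so 12 makes it augmented.

augmented seventh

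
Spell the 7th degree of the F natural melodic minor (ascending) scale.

E

The F melodic minor (ascending) scale runs F G Ab Bb C D E.
Degree 7 is E.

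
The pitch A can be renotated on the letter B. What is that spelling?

Plain B sits 2 semitones above A, so on the letter B the same pitch needs a double flat: Bbb.

Bbb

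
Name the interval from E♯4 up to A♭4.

Counting letters E–F–G–A gives a fourth.
E#→Ab = 3 semitones, 2 narrower than the perfect fourth (5), so doubly diminished.

doubly diminished fourth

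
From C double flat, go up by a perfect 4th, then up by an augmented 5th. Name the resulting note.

Cb

A perfect fourth up from Cbb is Fbb (letter F, 5 semitones up).
An augmented fifth up from Fbb is Cb (letter C, 8 semitones up).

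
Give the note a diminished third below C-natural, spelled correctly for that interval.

A#

A third below C lands on the letter A.
A diminished third spans 2 semitones, so C moves to pitch class 10. On the letter A that is A#.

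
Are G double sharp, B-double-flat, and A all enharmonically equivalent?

Yes

G## is pitch class 9; Bbb is pitch class 9; A is pitch class 9.
All spellings map to pitch class 9, so they are enharmonically equivalent.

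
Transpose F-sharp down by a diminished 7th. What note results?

A seventh below F lands on the letter G.
A diminished seventh spans 9 semitones, so F# moves to pitch class 9. On the letter G that is G##.

G##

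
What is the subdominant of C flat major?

Degree 4 takes the letter 3 steps above C, which is F.
In major, degree 4 sits 5 semitones above the tonic. Cb + 5 semitones is pitch class 4, spelled on F as Fb.

Fb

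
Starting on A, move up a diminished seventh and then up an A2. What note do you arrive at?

A diminished seventh up from A is Gb (letter G, 9 semitones up).
An augmented second up from Gb is A (letter A, 3 semitones up).

A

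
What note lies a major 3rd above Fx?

A third above F lands on the letter A.
A major third spans 4 semitones, so F## moves to pitch class 11. On the letter A that is A##.

A##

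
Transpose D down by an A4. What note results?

Ab

A fourth below D lands on the letter A.
An augmented fourth spans 6 semitones, so D moves to pitch class 8. On the letter A that is Ab.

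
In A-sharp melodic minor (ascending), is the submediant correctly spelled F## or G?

F##

Each scale degree takes a distinct letter name. Degree 6 of a scale on A must use the letter F.
F## and G are enharmonically the same pitch, but only F## uses the letter F, so it is the correct spelling here.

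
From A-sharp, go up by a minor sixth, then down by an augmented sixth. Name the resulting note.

Ab

A minor sixth up from A# is F# (letter F, 8 semitones up).
An augmented sixth down from F# is Ab (letter A, 10 semitones down).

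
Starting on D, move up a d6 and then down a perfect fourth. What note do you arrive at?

Fb

A diminished sixth up from D is Bbb (letter B, 7 semitones up).
A perfect fourth down from Bbb is Fb (letter F, 5 semitones down).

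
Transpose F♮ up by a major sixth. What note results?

D

F up a major sixth is D, so the target letter is D.
From F, a major sixth is 9 semitones up: D.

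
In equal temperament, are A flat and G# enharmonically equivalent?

Ab is pitch class 8; G# is pitch class 8.
All spellings map to pitch class 8, so they are enharmonically equivalent.

Yes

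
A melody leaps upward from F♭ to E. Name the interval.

Counting letters F–G–A–B–C–D–E gives a seventh.
Fb→E = 12 semitones, 1 wider than the major seventh (11), so augmented.

augmented seventh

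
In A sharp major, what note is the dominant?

E#

Degree 5 takes the letter 4 steps above A, which is E.
In major, degree 5 sits 7 semitones above the tonic. A# + 7 semitones is pitch class 5, spelled on E as E#.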